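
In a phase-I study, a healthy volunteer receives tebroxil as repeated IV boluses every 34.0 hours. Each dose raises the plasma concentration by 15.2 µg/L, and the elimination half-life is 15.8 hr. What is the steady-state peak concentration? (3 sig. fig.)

k = ln 2 / 15.8 = 0.04387 hr⁻¹
Fraction remaining after one interval: e^(−kτ) = e^(−0.04387 × 34.0) = 0.2250
R = 1 / (1 − 0.2250) = 1.290
Css,max = 15.2 × 1.290 ≈ 19.6 µg/L

19.6 µg/L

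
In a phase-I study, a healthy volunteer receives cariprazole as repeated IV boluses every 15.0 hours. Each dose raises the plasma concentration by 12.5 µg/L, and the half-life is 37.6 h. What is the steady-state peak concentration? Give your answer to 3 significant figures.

k = ln 2 / 37.6 = 0.01843 h⁻¹
Fraction remaining after one interval: e^(−kτ) = e^(−0.01843 × 15.0) = 0.7584
R = 1 / (1 − 0.7584) = 4.139
Css,max = 12.5 × 4.139 ≈ 51.7 µg/L

51.7 µg/L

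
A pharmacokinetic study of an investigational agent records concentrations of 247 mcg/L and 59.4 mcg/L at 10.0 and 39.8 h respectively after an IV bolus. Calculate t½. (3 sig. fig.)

14.5 hours

k = ln(C₁/C₂) / (t₂ − t₁) = ln(247/59.4) / (39.8 − 10.0)
  = 1.425 / 29.80 = 0.04782 h⁻¹
t½ = ln 2 / k = ln 2 / 0.04782 ≈ 14.5 hours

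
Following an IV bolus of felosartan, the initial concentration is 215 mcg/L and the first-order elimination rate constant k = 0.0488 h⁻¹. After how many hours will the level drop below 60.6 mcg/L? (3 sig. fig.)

25.9 hours

C(t) = C₀ e^(−kt)  ⇒  t = ln(C₀/C) / k
t = ln(215/60.6) / 0.04880 = 1.266 / 0.04880 ≈ 25.9 hours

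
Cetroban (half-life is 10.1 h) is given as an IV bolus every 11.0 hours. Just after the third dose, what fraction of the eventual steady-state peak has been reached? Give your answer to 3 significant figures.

k = ln 2 / 10.1 = 0.06863 h⁻¹
f_n = 1 − e^(−nkτ) = 1 − e^(−3 × 0.06863 × 11.0) = 1 − e^(−2.265) = 1 − 0.1039 ≈ 0.896

0.896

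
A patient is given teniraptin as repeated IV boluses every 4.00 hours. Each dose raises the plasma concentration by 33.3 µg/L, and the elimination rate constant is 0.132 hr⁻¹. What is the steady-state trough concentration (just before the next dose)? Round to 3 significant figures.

47.9 µg/L

Fraction remaining after one interval: e^(−kτ) = e^(−0.1320 × 4.00) = 0.5898
R = 1 / (1 − 0.5898) = 2.438
Css,max = 33.3 × 2.438 = 81.18 µg/L
Css,min = Css,max × e^(−kτ) = 81.18 × 0.5898 ≈ 47.9 µg/L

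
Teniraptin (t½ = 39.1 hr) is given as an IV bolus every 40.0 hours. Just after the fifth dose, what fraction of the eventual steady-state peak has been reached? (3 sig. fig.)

0.971

k = ln 2 / 39.1 = 0.01773 hr⁻¹
f_n = 1 − e^(−nkτ) = 1 − e^(−5 × 0.01773 × 40.0) = 1 − e^(−3.546) = 1 − 0.02885 ≈ 0.971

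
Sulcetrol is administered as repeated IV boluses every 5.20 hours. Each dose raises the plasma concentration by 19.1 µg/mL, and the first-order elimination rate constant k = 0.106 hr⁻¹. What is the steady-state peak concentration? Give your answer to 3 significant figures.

Fraction remaining after one interval: e^(−kτ) = e^(−0.1060 × 5.20) = 0.5763
R = 1 / (1 − 0.5763) = 2.360
Css,max = 19.1 × 2.360 ≈ 45.1 µg/mL

45.1 µg/mL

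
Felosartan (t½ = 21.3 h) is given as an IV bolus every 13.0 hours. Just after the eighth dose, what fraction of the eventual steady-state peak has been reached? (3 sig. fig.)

0.966

k = ln 2 / 21.3 = 0.03254 h⁻¹
f_n = 1 − e^(−nkτ) = 1 − e^(−8 × 0.03254 × 13.0) = 1 − e^(−3.384) = 1 − 0.03390 ≈ 0.966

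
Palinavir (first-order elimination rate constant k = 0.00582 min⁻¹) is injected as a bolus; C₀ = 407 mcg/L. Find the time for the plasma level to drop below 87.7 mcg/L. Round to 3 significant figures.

C(t) = C₀ e^(−kt)  ⇒  t = ln(C₀/C) / k
t = ln(407/87.7) / 0.005820 = 1.535 / 0.005820 ≈ 264 minutes

264 minutes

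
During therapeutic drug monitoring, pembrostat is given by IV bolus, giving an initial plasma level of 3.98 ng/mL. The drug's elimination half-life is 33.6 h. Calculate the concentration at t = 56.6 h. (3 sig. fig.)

k = ln 2 / 33.6 = 0.02063 h⁻¹
56.6 h is 1.685 half-lives, so C = 3.98 × (1/2)^1.685 = 3.98 × 0.3111 ≈ 1.24 ng/mL

1.24 ng/mL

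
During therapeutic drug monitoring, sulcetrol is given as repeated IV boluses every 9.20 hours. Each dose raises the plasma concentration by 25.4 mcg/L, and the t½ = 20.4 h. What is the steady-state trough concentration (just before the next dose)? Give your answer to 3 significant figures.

k = ln 2 / 20.4 = 0.03398 h⁻¹
Fraction remaining after one interval: e^(−kτ) = e^(−0.03398 × 9.20) = 0.7315
R = 1 / (1 − 0.7315) = 3.725
Css,max = 25.4 × 3.725 = 94.62 mcg/L
Css,min = Css,max × e^(−kτ) = 94.62 × 0.7315 ≈ 69.2 mcg/L

69.2 mcg/L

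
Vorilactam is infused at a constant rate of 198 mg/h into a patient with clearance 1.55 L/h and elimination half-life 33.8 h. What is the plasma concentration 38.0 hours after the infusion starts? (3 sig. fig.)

69.1 µg/mL

Css = rate / CL = 198 / 1.55 = 127.7 µg/mL
k = ln 2 / 33.8 = 0.02051 h⁻¹
C(t) = Css (1 − e^(−kt)) = 127.7 × (1 − e^(−0.7793)) = 127.7 × 0.5413 ≈ 69.1 µg/mL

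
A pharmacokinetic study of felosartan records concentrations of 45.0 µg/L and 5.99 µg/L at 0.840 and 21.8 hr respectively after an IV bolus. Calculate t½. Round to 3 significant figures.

k = ln(C₁/C₂) / (t₂ − t₁) = ln(45.0/5.99) / (21.8 − 0.840)
  = 2.017 / 20.96 = 0.09621 hr⁻¹
t½ = ln 2 / k = ln 2 / 0.09621 ≈ 7.20 hours

7.20 hours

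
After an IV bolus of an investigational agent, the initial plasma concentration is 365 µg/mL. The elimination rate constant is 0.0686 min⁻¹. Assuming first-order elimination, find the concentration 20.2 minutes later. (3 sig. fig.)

91.3 µg/mL

C(t) = C₀ e^(−kt) = 365 × e^(−0.06860 × 20.2) = 365 × e^(−1.386) = 365 × 0.2501 ≈ 91.3 µg/mL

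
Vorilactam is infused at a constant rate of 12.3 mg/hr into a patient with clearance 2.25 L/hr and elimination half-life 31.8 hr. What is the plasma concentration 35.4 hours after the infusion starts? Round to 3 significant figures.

2.94 mg/L

Css = rate / CL = 12.3 / 2.25 = 5.467 mg/L
k = ln 2 / 31.8 = 0.02180 hr⁻¹
C(t) = Css (1 − e^(−kt)) = 5.467 × (1 − e^(−0.7716)) = 5.467 × 0.5377 ≈ 2.94 mg/L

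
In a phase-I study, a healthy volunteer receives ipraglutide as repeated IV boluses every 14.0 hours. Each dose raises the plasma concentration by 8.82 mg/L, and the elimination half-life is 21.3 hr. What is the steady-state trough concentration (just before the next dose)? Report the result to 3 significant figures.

k = ln 2 / 21.3 = 0.03254 hr⁻¹
Fraction remaining after one interval: e^(−kτ) = e^(−0.03254 × 14.0) = 0.6341
R = 1 / (1 − 0.6341) = 2.733
Css,max = 8.82 × 2.733 = 24.10 mg/L
Css,min = Css,max × e^(−kτ) = 24.10 × 0.6341 ≈ 15.3 mg/L

15.3 mg/L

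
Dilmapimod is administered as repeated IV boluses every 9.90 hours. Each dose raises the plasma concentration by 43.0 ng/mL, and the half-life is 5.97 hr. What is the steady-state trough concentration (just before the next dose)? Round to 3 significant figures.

k = ln 2 / 5.97 = 0.1161 hr⁻¹
Fraction remaining after one interval: e^(−kτ) = e^(−0.1161 × 9.90) = 0.3168
R = 1 / (1 − 0.3168) = 1.464
Css,max = 43.0 × 1.464 = 62.94 ng/mL
Css,min = Css,max × e^(−kτ) = 62.94 × 0.3168 ≈ 19.9 ng/mL

19.9 ng/mL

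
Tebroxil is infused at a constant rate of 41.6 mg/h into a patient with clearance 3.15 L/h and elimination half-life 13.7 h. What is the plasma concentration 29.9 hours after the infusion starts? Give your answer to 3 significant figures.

Css = rate / CL = 41.6 / 3.15 = 13.21 mg/L
k = ln 2 / 13.7 = 0.05059 h⁻¹
C(t) = Css (1 − e^(−kt)) = 13.21 × (1 − e^(−1.513)) = 13.21 × 0.7797 ≈ 10.3 mg/L

10.3 mg/L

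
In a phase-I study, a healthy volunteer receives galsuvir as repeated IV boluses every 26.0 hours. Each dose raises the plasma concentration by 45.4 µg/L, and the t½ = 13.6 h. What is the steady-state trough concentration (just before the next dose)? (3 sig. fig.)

k = ln 2 / 13.6 = 0.05097 h⁻¹
Fraction remaining after one interval: e^(−kτ) = e^(−0.05097 × 26.0) = 0.2658
R = 1 / (1 − 0.2658) = 1.362
Css,max = 45.4 × 1.362 = 61.83 µg/L
Css,min = Css,max × e^(−kτ) = 61.83 × 0.2658 ≈ 16.4 µg/L

16.4 µg/L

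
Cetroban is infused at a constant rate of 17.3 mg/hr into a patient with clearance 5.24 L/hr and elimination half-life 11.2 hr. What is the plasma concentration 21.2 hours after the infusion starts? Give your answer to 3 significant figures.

Css = rate / CL = 17.3 / 5.24 = 3.302 µg/mL
k = ln 2 / 11.2 = 0.06189 hr⁻¹
C(t) = Css (1 − e^(−kt)) = 3.302 × (1 − e^(−1.312)) = 3.302 × 0.7307 ≈ 2.41 µg/mL

2.41 µg/mL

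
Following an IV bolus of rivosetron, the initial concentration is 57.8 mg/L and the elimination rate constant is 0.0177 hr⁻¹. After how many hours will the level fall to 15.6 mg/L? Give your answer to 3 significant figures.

C(t) = C₀ e^(−kt)  ⇒  t = ln(C₀/C) / k
t = ln(57.8/15.6) / 0.01770 = 1.310 / 0.01770 ≈ 74.0 hours

74.0 hours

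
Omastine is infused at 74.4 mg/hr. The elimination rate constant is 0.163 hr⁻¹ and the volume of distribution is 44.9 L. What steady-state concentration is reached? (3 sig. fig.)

10.2 µg/mL

CL = k · V = 0.163 × 44.9 = 7.319 L/hr
Css = rate / CL = 74.4 / 7.319 ≈ 10.2 µg/mL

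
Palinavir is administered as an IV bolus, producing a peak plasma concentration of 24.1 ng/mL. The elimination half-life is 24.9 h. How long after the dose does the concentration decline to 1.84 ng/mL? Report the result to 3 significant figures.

92.4 hours

k = ln 2 / 24.9 = 0.02784 h⁻¹
C(t) = C₀ e^(−kt)  ⇒  t = ln(C₀/C) / k
t = ln(24.1/1.84) / 0.02784 = 2.572 / 0.02784 ≈ 92.4 hours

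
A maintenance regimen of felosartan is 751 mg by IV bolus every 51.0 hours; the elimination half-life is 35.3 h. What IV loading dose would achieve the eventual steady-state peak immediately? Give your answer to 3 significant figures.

1190 mg

k = ln 2 / 35.3 = 0.01964 h⁻¹
Accumulation ratio R = 1 / (1 − e^(−kτ)) = 1 / (1 − e^(−0.01964×51.0)) = 1 / (1 − 0.3674) = 1.581
Loading dose = maintenance dose × R = 751 × 1.581 ≈ 1190 mg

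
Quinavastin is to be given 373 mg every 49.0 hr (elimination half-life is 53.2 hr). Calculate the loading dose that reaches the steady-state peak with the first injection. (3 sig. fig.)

k = ln 2 / 53.2 = 0.01303 hr⁻¹
Accumulation ratio R = 1 / (1 − e^(−kτ)) = 1 / (1 − e^(−0.01303×49.0)) = 1 / (1 − 0.5281) = 2.119
Loading dose = maintenance dose × R = 373 × 2.119 ≈ 790 mg

790 mg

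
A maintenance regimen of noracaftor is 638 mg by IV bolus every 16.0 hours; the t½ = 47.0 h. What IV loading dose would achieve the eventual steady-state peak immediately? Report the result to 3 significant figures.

k = ln 2 / 47.0 = 0.01475 h⁻¹
Accumulation ratio R = 1 / (1 − e^(−kτ)) = 1 / (1 − e^(−0.01475×16.0)) = 1 / (1 − 0.7898) = 4.758
Loading dose = maintenance dose × R = 638 × 4.758 ≈ 3040 mg

3040 mg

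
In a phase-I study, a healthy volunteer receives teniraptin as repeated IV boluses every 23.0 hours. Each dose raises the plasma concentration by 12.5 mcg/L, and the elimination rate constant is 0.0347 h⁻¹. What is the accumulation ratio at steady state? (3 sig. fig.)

Fraction remaining after one interval: e^(−kτ) = e^(−0.03470 × 23.0) = 0.4502
R = 1 / (1 − 0.4502) = 1 / 0.5498 ≈ 1.82

1.82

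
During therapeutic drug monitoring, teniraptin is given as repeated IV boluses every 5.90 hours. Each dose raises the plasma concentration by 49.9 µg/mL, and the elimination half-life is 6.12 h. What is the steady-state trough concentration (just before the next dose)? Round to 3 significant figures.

k = ln 2 / 6.12 = 0.1133 h⁻¹
Fraction remaining after one interval: e^(−kτ) = e^(−0.1133 × 5.90) = 0.5126
R = 1 / (1 − 0.5126) = 2.052
Css,max = 49.9 × 2.052 = 102.4 µg/mL
Css,min = Css,max × e^(−kτ) = 102.4 × 0.5126 ≈ 52.5 µg/mL

52.5 µg/mL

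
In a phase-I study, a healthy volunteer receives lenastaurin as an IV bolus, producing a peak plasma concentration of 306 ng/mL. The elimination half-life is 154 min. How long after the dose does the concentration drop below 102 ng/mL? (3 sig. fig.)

k = ln 2 / 154 = 0.004501 min⁻¹
C(t) = C₀ e^(−kt)  ⇒  t = ln(C₀/C) / k
t = ln(306/102) / 0.004501 = 1.099 / 0.004501 ≈ 244 minutes

244 minutes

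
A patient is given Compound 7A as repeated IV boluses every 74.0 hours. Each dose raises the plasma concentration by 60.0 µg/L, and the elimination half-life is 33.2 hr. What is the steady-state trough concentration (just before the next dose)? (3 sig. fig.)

16.3 µg/L

k = ln 2 / 33.2 = 0.02088 hr⁻¹
Fraction remaining after one interval: e^(−kτ) = e^(−0.02088 × 74.0) = 0.2133
R = 1 / (1 − 0.2133) = 1.271
Css,max = 60.0 × 1.271 = 76.27 µg/L
Css,min = Css,max × e^(−kτ) = 76.27 × 0.2133 ≈ 16.3 µg/L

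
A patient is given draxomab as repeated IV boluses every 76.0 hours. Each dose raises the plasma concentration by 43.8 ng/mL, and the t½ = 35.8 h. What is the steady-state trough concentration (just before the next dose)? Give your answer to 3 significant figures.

13.1 ng/mL

k = ln 2 / 35.8 = 0.01936 h⁻¹
Fraction remaining after one interval: e^(−kτ) = e^(−0.01936 × 76.0) = 0.2296
R = 1 / (1 − 0.2296) = 1.298
Css,max = 43.8 × 1.298 = 56.85 ng/mL
Css,min = Css,max × e^(−kτ) = 56.85 × 0.2296 ≈ 13.1 ng/mL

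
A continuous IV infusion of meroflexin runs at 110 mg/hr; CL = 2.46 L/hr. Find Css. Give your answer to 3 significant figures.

44.7 µg/mL

Css = infusion rate / CL = 110 / 2.46 ≈ 44.7 µg/mL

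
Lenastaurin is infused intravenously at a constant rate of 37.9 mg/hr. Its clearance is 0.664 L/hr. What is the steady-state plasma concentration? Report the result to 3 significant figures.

57.1 µg/mL

Css = infusion rate / CL = 37.9 / 0.664 ≈ 57.1 µg/mL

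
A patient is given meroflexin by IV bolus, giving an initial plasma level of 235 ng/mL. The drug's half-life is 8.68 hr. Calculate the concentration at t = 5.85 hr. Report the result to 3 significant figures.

k = ln 2 / 8.68 = 0.07986 hr⁻¹
5.85 hr is 0.6740 half-lives, so C = 235 × (1/2)^0.6740 = 235 × 0.6268 ≈ 147 ng/mL

147 ng/mL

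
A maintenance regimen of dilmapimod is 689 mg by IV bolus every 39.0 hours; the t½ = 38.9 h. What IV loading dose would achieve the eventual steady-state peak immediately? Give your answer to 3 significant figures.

k = ln 2 / 38.9 = 0.01782 h⁻¹
Accumulation ratio R = 1 / (1 − e^(−kτ)) = 1 / (1 − e^(−0.01782×39.0)) = 1 / (1 − 0.4991) = 1.996
Loading dose = maintenance dose × R = 689 × 1.996 ≈ 1380 mg

1380 mg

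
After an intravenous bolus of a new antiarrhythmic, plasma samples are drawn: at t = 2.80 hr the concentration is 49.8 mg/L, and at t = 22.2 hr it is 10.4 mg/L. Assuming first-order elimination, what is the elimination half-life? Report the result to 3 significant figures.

8.59 hours

k = ln(C₁/C₂) / (t₂ − t₁) = ln(49.8/10.4) / (22.2 − 2.80)
  = 1.566 / 19.40 = 0.08073 hr⁻¹
t½ = ln 2 / k = ln 2 / 0.08073 ≈ 8.59 hours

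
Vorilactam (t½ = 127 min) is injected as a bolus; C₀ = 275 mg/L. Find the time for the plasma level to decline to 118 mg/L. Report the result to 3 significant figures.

k = ln 2 / 127 = 0.005458 min⁻¹
C(t) = C₀ e^(−kt)  ⇒  t = ln(C₀/C) / k
t = ln(275/118) / 0.005458 = 0.8461 / 0.005458 ≈ 155 minutes

155 minutes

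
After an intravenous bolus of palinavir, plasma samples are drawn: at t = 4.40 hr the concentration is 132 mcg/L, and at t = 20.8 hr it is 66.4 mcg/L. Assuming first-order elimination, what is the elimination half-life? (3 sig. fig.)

k = ln(C₁/C₂) / (t₂ − t₁) = ln(132/66.4) / (20.8 − 4.40)
  = 0.6871 / 16.40 = 0.04190 hr⁻¹
t½ = ln 2 / k = ln 2 / 0.04190 ≈ 16.5 hours

16.5 hours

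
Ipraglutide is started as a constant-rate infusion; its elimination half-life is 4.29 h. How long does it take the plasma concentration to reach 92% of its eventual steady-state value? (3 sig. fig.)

15.6 hours

k = ln 2 / 4.29 = 0.1616 h⁻¹
f = 1 − e^(−kt)  ⇒  t = −ln(1 − f) / k
t = −ln(1 − 0.92) / 0.1616 = 2.526 / 0.1616 ≈ 15.6 hours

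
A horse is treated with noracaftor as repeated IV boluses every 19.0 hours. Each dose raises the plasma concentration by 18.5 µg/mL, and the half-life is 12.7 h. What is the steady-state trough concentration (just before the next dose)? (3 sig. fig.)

10.2 µg/mL

k = ln 2 / 12.7 = 0.05458 h⁻¹
Fraction remaining after one interval: e^(−kτ) = e^(−0.05458 × 19.0) = 0.3545
R = 1 / (1 − 0.3545) = 1.549
Css,max = 18.5 × 1.549 = 28.66 µg/mL
Css,min = Css,max × e^(−kτ) = 28.66 × 0.3545 ≈ 10.2 µg/mL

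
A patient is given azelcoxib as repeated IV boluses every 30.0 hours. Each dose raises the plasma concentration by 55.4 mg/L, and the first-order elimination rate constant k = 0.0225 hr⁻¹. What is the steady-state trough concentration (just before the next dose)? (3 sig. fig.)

Fraction remaining after one interval: e^(−kτ) = e^(−0.02250 × 30.0) = 0.5092
R = 1 / (1 − 0.5092) = 2.037
Css,max = 55.4 × 2.037 = 112.9 mg/L
Css,min = Css,max × e^(−kτ) = 112.9 × 0.5092 ≈ 57.5 mg/L

57.5 mg/L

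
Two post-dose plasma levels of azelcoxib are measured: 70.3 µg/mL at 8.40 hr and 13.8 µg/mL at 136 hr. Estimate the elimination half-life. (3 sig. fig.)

k = ln(C₁/C₂) / (t₂ − t₁) = ln(70.3/13.8) / (136 − 8.40)
  = 1.628 / 127.6 = 0.01276 hr⁻¹
t½ = ln 2 / k = ln 2 / 0.01276 ≈ 54.3 hours

54.3 hours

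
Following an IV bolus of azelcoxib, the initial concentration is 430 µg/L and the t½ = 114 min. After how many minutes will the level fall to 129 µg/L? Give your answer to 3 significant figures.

198 minutes

k = ln 2 / 114 = 0.006080 min⁻¹
C(t) = C₀ e^(−kt)  ⇒  t = ln(C₀/C) / k
t = ln(430/129) / 0.006080 = 1.204 / 0.006080 ≈ 198 minutes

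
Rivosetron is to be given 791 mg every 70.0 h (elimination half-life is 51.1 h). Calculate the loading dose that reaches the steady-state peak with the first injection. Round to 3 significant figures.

k = ln 2 / 51.1 = 0.01356 h⁻¹
Accumulation ratio R = 1 / (1 − e^(−kτ)) = 1 / (1 − e^(−0.01356×70.0)) = 1 / (1 − 0.3869) = 1.631
Loading dose = maintenance dose × R = 791 × 1.631 ≈ 1290 mg

1290 mg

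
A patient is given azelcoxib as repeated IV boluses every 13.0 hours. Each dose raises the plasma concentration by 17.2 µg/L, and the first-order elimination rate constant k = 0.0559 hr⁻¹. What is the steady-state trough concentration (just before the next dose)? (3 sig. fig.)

Fraction remaining after one interval: e^(−kτ) = e^(−0.05590 × 13.0) = 0.4835
R = 1 / (1 − 0.4835) = 1.936
Css,max = 17.2 × 1.936 = 33.30 µg/L
Css,min = Css,max × e^(−kτ) = 33.30 × 0.4835 ≈ 16.1 µg/L

16.1 µg/L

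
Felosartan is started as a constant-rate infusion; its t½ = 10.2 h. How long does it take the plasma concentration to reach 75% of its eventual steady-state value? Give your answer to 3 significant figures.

20.4 hours

k = ln 2 / 10.2 = 0.06796 h⁻¹
f = 1 − e^(−kt)  ⇒  t = −ln(1 − f) / k
t = −ln(1 − 0.75) / 0.06796 = 1.386 / 0.06796 ≈ 20.4 hours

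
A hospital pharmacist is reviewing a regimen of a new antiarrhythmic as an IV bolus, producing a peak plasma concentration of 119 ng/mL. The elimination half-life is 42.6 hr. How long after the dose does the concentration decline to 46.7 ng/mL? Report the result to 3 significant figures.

57.5 hours

k = ln 2 / 42.6 = 0.01627 hr⁻¹
C(t) = C₀ e^(−kt)  ⇒  t = ln(C₀/C) / k
t = ln(119/46.7) / 0.01627 = 0.9354 / 0.01627 ≈ 57.5 hours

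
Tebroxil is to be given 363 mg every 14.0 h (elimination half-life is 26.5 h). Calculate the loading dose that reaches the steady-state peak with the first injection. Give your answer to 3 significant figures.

k = ln 2 / 26.5 = 0.02616 h⁻¹
Accumulation ratio R = 1 / (1 − e^(−kτ)) = 1 / (1 − e^(−0.02616×14.0)) = 1 / (1 − 0.6934) = 3.261
Loading dose = maintenance dose × R = 363 × 3.261 ≈ 1180 mg

1180 mg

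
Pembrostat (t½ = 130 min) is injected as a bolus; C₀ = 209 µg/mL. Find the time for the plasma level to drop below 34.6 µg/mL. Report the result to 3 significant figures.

k = ln 2 / 130 = 0.005332 min⁻¹
C(t) = C₀ e^(−kt)  ⇒  t = ln(C₀/C) / k
t = ln(209/34.6) / 0.005332 = 1.798 / 0.005332 ≈ 337 minutes

337 minutes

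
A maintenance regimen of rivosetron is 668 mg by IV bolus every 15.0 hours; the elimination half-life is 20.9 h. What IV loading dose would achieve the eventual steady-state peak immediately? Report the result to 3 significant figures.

k = ln 2 / 20.9 = 0.03316 h⁻¹
Accumulation ratio R = 1 / (1 − e^(−kτ)) = 1 / (1 − e^(−0.03316×15.0)) = 1 / (1 − 0.6081) = 2.551
Loading dose = maintenance dose × R = 668 × 2.551 ≈ 1700 mg

1700 mg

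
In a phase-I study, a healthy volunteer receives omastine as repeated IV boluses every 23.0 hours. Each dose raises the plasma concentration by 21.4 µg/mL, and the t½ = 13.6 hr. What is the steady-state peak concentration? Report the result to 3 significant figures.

31.0 µg/mL

k = ln 2 / 13.6 = 0.05097 hr⁻¹
Fraction remaining after one interval: e^(−kτ) = e^(−0.05097 × 23.0) = 0.3097
R = 1 / (1 − 0.3097) = 1.449
Css,max = 21.4 × 1.449 ≈ 31.0 µg/mL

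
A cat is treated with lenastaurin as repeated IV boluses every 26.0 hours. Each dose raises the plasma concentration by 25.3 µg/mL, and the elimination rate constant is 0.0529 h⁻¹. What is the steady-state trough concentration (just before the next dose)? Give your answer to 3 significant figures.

Fraction remaining after one interval: e^(−kτ) = e^(−0.05290 × 26.0) = 0.2527
R = 1 / (1 − 0.2527) = 1.338
Css,max = 25.3 × 1.338 = 33.86 µg/mL
Css,min = Css,max × e^(−kτ) = 33.86 × 0.2527 ≈ 8.56 µg/mL

8.56 µg/mL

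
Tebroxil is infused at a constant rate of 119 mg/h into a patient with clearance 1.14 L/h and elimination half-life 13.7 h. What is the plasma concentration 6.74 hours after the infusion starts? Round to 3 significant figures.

30.2 µg/mL

Css = rate / CL = 119 / 1.14 = 104.4 µg/mL
k = ln 2 / 13.7 = 0.05059 h⁻¹
C(t) = Css (1 − e^(−kt)) = 104.4 × (1 − e^(−0.3410)) = 104.4 × 0.2889 ≈ 30.2 µg/mL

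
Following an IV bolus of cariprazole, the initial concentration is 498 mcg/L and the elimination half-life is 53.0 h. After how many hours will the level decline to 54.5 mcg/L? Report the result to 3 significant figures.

169 hours

k = ln 2 / 53.0 = 0.01308 h⁻¹
C(t) = C₀ e^(−kt)  ⇒  t = ln(C₀/C) / k
t = ln(498/54.5) / 0.01308 = 2.212 / 0.01308 ≈ 169 hours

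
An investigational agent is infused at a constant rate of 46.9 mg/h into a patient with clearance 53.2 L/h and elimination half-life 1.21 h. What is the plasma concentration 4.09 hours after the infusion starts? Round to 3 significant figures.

0.797 mg/L

Css = rate / CL = 46.9 / 53.2 = 0.8816 mg/L
k = ln 2 / 1.21 = 0.5728 h⁻¹
C(t) = Css (1 − e^(−kt)) = 0.8816 × (1 − e^(−2.343)) = 0.8816 × 0.9040 ≈ 0.797 mg/L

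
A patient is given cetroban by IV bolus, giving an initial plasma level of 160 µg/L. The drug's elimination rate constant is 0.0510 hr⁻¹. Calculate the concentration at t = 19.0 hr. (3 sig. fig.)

C(t) = C₀ e^(−kt) = 160 × e^(−0.05100 × 19.0) = 160 × e^(−0.9690) = 160 × 0.3795 ≈ 60.7 µg/L

60.7 µg/L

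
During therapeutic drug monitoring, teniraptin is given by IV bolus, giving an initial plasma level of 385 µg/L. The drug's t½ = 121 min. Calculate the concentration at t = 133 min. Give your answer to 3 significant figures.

k = ln 2 / 121 = 0.005728 min⁻¹
C(t) = C₀ e^(−kt) = 385 × e^(−0.005728 × 133) = 385 × e^(−0.7619) = 385 × 0.4668 ≈ 180 µg/L

180 µg/L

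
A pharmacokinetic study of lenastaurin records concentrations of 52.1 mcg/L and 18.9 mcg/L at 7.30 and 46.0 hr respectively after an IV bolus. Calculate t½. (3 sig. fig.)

26.5 hours

k = ln(C₁/C₂) / (t₂ − t₁) = ln(52.1/18.9) / (46.0 − 7.30)
  = 1.014 / 38.70 = 0.02620 hr⁻¹
t½ = ln 2 / k = ln 2 / 0.02620 ≈ 26.5 hours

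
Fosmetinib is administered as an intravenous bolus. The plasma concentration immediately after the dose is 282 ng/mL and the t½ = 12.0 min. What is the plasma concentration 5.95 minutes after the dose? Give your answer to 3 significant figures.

k = ln 2 / 12.0 = 0.05776 min⁻¹
5.95 min is 0.4958 half-lives, so C = 282 × (1/2)^0.4958 = 282 × 0.7092 ≈ 200 ng/mL

200 ng/mL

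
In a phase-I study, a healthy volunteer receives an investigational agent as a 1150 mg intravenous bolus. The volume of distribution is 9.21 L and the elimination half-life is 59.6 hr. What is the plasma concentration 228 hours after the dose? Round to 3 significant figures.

C₀ = dose / V = 1150 / 9.21 = 124.9 µg/mL
k = ln 2 / 59.6 = 0.01163 hr⁻¹
C(t) = C₀ e^(−kt) = 124.9 × e^(−0.01163 × 228) = 124.9 × e^(−2.652) = 124.9 × 0.07054 ≈ 8.81 µg/mL

8.81 µg/mL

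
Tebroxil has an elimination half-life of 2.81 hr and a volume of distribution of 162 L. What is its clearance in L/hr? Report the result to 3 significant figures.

40.0 L/hr

k = ln 2 / t½ = ln 2 / 2.81 = 0.2467 hr⁻¹
CL = k · V = 0.2467 × 162 ≈ 40.0 L/hr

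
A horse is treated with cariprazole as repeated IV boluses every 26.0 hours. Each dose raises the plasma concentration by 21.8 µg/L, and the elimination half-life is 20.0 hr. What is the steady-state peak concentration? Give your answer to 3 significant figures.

k = ln 2 / 20.0 = 0.03466 hr⁻¹
Fraction remaining after one interval: e^(−kτ) = e^(−0.03466 × 26.0) = 0.4061
R = 1 / (1 − 0.4061) = 1.684
Css,max = 21.8 × 1.684 ≈ 36.7 µg/L

36.7 µg/L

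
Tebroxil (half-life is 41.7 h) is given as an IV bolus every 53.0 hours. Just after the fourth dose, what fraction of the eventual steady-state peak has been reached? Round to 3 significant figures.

0.971

k = ln 2 / 41.7 = 0.01662 h⁻¹
f_n = 1 − e^(−nkτ) = 1 − e^(−4 × 0.01662 × 53.0) = 1 − e^(−3.524) = 1 − 0.02948 ≈ 0.971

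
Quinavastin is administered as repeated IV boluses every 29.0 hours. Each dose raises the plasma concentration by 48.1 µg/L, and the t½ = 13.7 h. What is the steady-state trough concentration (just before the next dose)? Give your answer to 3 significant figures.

14.4 µg/L

k = ln 2 / 13.7 = 0.05059 h⁻¹
Fraction remaining after one interval: e^(−kτ) = e^(−0.05059 × 29.0) = 0.2306
R = 1 / (1 − 0.2306) = 1.300
Css,max = 48.1 × 1.300 = 62.51 µg/L
Css,min = Css,max × e^(−kτ) = 62.51 × 0.2306 ≈ 14.4 µg/L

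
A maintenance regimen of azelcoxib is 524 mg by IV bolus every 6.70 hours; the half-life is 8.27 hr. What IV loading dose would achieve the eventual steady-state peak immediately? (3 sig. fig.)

k = ln 2 / 8.27 = 0.08381 hr⁻¹
Accumulation ratio R = 1 / (1 − e^(−kτ)) = 1 / (1 − e^(−0.08381×6.70)) = 1 / (1 − 0.5703) = 2.327
Loading dose = maintenance dose × R = 524 × 2.327 ≈ 1220 mg

1220 mg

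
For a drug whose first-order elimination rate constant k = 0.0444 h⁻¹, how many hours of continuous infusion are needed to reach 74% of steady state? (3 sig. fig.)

30.3 hours

f = 1 − e^(−kt)  ⇒  t = −ln(1 − f) / k
t = −ln(1 − 0.74) / 0.04440 = 1.347 / 0.04440 ≈ 30.3 hours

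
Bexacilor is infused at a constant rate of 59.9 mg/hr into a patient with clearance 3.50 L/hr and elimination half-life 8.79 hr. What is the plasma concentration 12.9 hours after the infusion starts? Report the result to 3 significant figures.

10.9 mg/L

Css = rate / CL = 59.9 / 3.50 = 17.11 mg/L
k = ln 2 / 8.79 = 0.07886 hr⁻¹
C(t) = Css (1 − e^(−kt)) = 17.11 × (1 − e^(−1.017)) = 17.11 × 0.6384 ≈ 10.9 mg/L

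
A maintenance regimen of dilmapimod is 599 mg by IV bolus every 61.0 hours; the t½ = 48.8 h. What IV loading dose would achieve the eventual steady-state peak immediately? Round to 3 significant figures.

k = ln 2 / 48.8 = 0.01420 h⁻¹
Accumulation ratio R = 1 / (1 − e^(−kτ)) = 1 / (1 − e^(−0.01420×61.0)) = 1 / (1 − 0.4204) = 1.725
Loading dose = maintenance dose × R = 599 × 1.725 ≈ 1030 mg

1030 mg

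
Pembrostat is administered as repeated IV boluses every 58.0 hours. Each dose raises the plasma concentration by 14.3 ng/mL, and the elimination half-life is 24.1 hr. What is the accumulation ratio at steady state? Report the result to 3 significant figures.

1.23

k = ln 2 / 24.1 = 0.02876 hr⁻¹
Fraction remaining after one interval: e^(−kτ) = e^(−0.02876 × 58.0) = 0.1886
R = 1 / (1 − 0.1886) = 1 / 0.8114 ≈ 1.23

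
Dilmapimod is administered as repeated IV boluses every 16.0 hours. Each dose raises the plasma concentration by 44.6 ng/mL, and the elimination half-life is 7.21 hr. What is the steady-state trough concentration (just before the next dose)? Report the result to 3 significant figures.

12.2 ng/mL

k = ln 2 / 7.21 = 0.09614 hr⁻¹
Fraction remaining after one interval: e^(−kτ) = e^(−0.09614 × 16.0) = 0.2148
R = 1 / (1 − 0.2148) = 1.274
Css,max = 44.6 × 1.274 = 56.80 ng/mL
Css,min = Css,max × e^(−kτ) = 56.80 × 0.2148 ≈ 12.2 ng/mL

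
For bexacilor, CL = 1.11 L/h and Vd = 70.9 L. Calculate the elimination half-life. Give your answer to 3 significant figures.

44.3 hours

k = CL / V = 1.11 / 70.9 = 0.01566 h⁻¹
t½ = ln 2 / k = ln 2 / 0.01566 ≈ 44.3 hours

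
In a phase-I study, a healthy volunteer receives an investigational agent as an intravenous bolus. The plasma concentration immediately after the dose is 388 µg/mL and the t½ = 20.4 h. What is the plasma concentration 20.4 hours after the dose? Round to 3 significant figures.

k = ln 2 / 20.4 = 0.03398 h⁻¹
20.4 h is 1.000 half-lives, so C = 388 × (1/2)^1.000 = 388 × 0.5000 ≈ 194 µg/mL

194 µg/mL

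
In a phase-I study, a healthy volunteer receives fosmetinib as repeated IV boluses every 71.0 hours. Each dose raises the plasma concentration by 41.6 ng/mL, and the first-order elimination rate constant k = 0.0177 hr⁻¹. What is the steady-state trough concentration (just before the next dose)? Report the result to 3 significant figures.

Fraction remaining after one interval: e^(−kτ) = e^(−0.01770 × 71.0) = 0.2846
R = 1 / (1 − 0.2846) = 1.398
Css,max = 41.6 × 1.398 = 58.15 ng/mL
Css,min = Css,max × e^(−kτ) = 58.15 × 0.2846 ≈ 16.5 ng/mL

16.5 ng/mL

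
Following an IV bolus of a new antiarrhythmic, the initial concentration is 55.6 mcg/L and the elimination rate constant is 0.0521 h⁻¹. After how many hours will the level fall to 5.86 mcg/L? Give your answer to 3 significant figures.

43.2 hours

C(t) = C₀ e^(−kt)  ⇒  t = ln(C₀/C) / k
t = ln(55.6/5.86) / 0.05210 = 2.250 / 0.05210 ≈ 43.2 hours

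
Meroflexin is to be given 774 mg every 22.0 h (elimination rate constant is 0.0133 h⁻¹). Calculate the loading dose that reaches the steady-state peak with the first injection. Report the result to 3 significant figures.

Accumulation ratio R = 1 / (1 − e^(−kτ)) = 1 / (1 − e^(−0.01330×22.0)) = 1 / (1 − 0.7463) = 3.942
Loading dose = maintenance dose × R = 774 × 3.942 ≈ 3050 mg

3050 mg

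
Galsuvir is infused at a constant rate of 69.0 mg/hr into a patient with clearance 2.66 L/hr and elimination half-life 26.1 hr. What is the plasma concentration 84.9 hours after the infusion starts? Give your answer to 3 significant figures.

Css = rate / CL = 69.0 / 2.66 = 25.94 mg/L
k = ln 2 / 26.1 = 0.02656 hr⁻¹
C(t) = Css (1 − e^(−kt)) = 25.94 × (1 − e^(−2.255)) = 25.94 × 0.8951 ≈ 23.2 mg/L

23.2 mg/L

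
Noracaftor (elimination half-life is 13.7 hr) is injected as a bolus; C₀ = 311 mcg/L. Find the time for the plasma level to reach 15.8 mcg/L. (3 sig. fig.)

58.9 hours

k = ln 2 / 13.7 = 0.05059 hr⁻¹
C(t) = C₀ e^(−kt)  ⇒  t = ln(C₀/C) / k
t = ln(311/15.8) / 0.05059 = 2.980 / 0.05059 ≈ 58.9 hours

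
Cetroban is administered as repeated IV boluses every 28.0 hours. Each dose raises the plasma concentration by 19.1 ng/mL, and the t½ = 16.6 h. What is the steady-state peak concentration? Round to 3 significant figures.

27.7 ng/mL

k = ln 2 / 16.6 = 0.04176 h⁻¹
Fraction remaining after one interval: e^(−kτ) = e^(−0.04176 × 28.0) = 0.3106
R = 1 / (1 − 0.3106) = 1.451
Css,max = 19.1 × 1.451 ≈ 27.7 ng/mL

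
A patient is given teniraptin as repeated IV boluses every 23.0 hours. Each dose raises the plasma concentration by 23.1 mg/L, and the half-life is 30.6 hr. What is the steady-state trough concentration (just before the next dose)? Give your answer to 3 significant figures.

33.8 mg/L

k = ln 2 / 30.6 = 0.02265 hr⁻¹
Fraction remaining after one interval: e^(−kτ) = e^(−0.02265 × 23.0) = 0.5939
R = 1 / (1 − 0.5939) = 2.463
Css,max = 23.1 × 2.463 = 56.89 mg/L
Css,min = Css,max × e^(−kτ) = 56.89 × 0.5939 ≈ 33.8 mg/L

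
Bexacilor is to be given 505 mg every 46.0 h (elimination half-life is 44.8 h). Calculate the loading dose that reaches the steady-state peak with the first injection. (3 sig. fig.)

992 mg

k = ln 2 / 44.8 = 0.01547 h⁻¹
Accumulation ratio R = 1 / (1 − e^(−kτ)) = 1 / (1 − e^(−0.01547×46.0)) = 1 / (1 − 0.4908) = 1.964
Loading dose = maintenance dose × R = 505 × 1.964 ≈ 992 mg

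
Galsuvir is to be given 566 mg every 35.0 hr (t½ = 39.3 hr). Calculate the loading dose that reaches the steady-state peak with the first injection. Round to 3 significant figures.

1230 mg

k = ln 2 / 39.3 = 0.01764 hr⁻¹
Accumulation ratio R = 1 / (1 − e^(−kτ)) = 1 / (1 − e^(−0.01764×35.0)) = 1 / (1 − 0.5394) = 2.171
Loading dose = maintenance dose × R = 566 × 2.171 ≈ 1230 mg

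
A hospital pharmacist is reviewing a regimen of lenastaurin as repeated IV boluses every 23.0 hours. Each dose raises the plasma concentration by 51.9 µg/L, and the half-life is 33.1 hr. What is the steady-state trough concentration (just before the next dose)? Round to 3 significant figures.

k = ln 2 / 33.1 = 0.02094 hr⁻¹
Fraction remaining after one interval: e^(−kτ) = e^(−0.02094 × 23.0) = 0.6178
R = 1 / (1 − 0.6178) = 2.616
Css,max = 51.9 × 2.616 = 135.8 µg/L
Css,min = Css,max × e^(−kτ) = 135.8 × 0.6178 ≈ 83.9 µg/L

83.9 µg/L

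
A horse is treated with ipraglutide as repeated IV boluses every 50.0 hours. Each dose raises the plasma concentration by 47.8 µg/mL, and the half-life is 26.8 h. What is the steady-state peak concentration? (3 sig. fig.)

k = ln 2 / 26.8 = 0.02586 h⁻¹
Fraction remaining after one interval: e^(−kτ) = e^(−0.02586 × 50.0) = 0.2744
R = 1 / (1 − 0.2744) = 1.378
Css,max = 47.8 × 1.378 ≈ 65.9 µg/mL

65.9 µg/mL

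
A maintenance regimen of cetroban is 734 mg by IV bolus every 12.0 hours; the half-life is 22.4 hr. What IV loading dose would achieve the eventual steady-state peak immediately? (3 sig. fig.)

k = ln 2 / 22.4 = 0.03094 hr⁻¹
Accumulation ratio R = 1 / (1 − e^(−kτ)) = 1 / (1 − e^(−0.03094×12.0)) = 1 / (1 − 0.6898) = 3.224
Loading dose = maintenance dose × R = 734 × 3.224 ≈ 2370 mg

2370 mg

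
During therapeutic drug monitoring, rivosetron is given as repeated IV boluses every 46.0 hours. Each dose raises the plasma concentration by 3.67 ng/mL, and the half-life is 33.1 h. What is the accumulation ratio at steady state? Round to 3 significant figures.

k = ln 2 / 33.1 = 0.02094 h⁻¹
Fraction remaining after one interval: e^(−kτ) = e^(−0.02094 × 46.0) = 0.3816
R = 1 / (1 − 0.3816) = 1 / 0.6184 ≈ 1.62

1.62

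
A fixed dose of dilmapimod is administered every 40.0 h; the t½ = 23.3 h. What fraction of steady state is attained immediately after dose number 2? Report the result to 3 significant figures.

0.907

k = ln 2 / 23.3 = 0.02975 h⁻¹
f_n = 1 − e^(−nkτ) = 1 − e^(−2 × 0.02975 × 40.0) = 1 − e^(−2.380) = 1 − 0.09256 ≈ 0.907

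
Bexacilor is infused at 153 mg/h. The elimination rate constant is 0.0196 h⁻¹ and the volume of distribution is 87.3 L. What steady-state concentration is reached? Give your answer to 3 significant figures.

89.4 µg/mL

CL = k · V = 0.0196 × 87.3 = 1.711 L/h
Css = rate / CL = 153 / 1.711 ≈ 89.4 µg/mL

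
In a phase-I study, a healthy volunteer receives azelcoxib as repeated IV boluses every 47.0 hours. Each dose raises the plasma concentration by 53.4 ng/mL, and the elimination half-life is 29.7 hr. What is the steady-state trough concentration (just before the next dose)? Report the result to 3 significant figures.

k = ln 2 / 29.7 = 0.02334 hr⁻¹
Fraction remaining after one interval: e^(−kτ) = e^(−0.02334 × 47.0) = 0.3339
R = 1 / (1 − 0.3339) = 1.501
Css,max = 53.4 × 1.501 = 80.17 ng/mL
Css,min = Css,max × e^(−kτ) = 80.17 × 0.3339 ≈ 26.8 ng/mL

26.8 ng/mL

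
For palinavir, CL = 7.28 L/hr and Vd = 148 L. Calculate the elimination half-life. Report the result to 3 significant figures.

k = CL / V = 7.28 / 148 = 0.04919 hr⁻¹
t½ = ln 2 / k = ln 2 / 0.04919 ≈ 14.1 hours

14.1 hours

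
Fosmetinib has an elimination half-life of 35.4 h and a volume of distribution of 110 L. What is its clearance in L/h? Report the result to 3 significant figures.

2.15 L/h

k = ln 2 / t½ = ln 2 / 35.4 = 0.01958 h⁻¹
CL = k · V = 0.01958 × 110 ≈ 2.15 L/h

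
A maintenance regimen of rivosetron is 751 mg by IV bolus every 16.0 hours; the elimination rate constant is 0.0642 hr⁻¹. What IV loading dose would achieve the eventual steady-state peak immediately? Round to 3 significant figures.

Accumulation ratio R = 1 / (1 − e^(−kτ)) = 1 / (1 − e^(−0.06420×16.0)) = 1 / (1 − 0.3580) = 1.558
Loading dose = maintenance dose × R = 751 × 1.558 ≈ 1170 mg

1170 mg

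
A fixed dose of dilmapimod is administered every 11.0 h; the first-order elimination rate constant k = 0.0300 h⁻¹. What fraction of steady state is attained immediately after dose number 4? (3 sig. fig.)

0.733

f_n = 1 − e^(−nkτ) = 1 − e^(−4 × 0.03000 × 11.0) = 1 − e^(−1.320) = 1 − 0.2671 ≈ 0.733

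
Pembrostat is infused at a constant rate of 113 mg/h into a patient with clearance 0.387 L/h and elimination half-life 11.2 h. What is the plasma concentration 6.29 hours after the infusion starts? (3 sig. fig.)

94.2 µg/mL

Css = rate / CL = 113 / 0.387 = 292.0 µg/mL
k = ln 2 / 11.2 = 0.06189 h⁻¹
C(t) = Css (1 − e^(−kt)) = 292.0 × (1 − e^(−0.3893)) = 292.0 × 0.3225 ≈ 94.2 µg/mL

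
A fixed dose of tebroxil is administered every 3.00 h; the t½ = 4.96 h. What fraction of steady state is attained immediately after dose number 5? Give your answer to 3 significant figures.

0.877

k = ln 2 / 4.96 = 0.1397 h⁻¹
f_n = 1 − e^(−nkτ) = 1 − e^(−5 × 0.1397 × 3.00) = 1 − e^(−2.096) = 1 − 0.1229 ≈ 0.877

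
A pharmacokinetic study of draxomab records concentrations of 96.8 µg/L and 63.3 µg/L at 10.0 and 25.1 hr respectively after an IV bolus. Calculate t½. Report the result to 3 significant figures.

k = ln(C₁/C₂) / (t₂ − t₁) = ln(96.8/63.3) / (25.1 − 10.0)
  = 0.4248 / 15.10 = 0.02813 hr⁻¹
t½ = ln 2 / k = ln 2 / 0.02813 ≈ 24.6 hours

24.6 hours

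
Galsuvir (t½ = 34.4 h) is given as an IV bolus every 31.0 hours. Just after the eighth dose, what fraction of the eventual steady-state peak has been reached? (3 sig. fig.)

k = ln 2 / 34.4 = 0.02015 h⁻¹
f_n = 1 − e^(−nkτ) = 1 − e^(−8 × 0.02015 × 31.0) = 1 − e^(−4.997) = 1 − 0.006757 ≈ 0.993

0.993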